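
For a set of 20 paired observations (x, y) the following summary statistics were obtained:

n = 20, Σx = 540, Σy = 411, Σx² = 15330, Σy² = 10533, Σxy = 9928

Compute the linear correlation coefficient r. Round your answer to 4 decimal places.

r = (nΣxy − ΣxΣy) / √[(nΣx² − (Σx)²)(nΣy² − (Σy)²)]
Numerator: 20×9928 − 540×411 = -23380
Denominator: √[(306600 − 291600)(210660 − 168921)] = √[15000 × 41739] = 25021.6906
r = -23380 / 25021.6906 ≈ -0.9344

-0.9344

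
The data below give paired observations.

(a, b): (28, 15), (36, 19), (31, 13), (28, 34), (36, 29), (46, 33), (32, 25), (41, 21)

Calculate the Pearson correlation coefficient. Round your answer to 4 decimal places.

n = 8, Σa = 278, Σb = 189, Σa² = 9942, Σb² = 4907, Σab = 6682
nΣab − ΣaΣb = 53456 − 52542 = 914
nΣa² − (Σa)² = 79536 − 77284 = 2252; nΣb² − (Σb)² = 39256 − 35721 = 3535
r = 914 / √(2252 × 3535) = 914 / 2821.4925 ≈ 0.3239

0.3239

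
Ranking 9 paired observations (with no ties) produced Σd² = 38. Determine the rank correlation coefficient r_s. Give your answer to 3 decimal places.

0.683

ρ = 1 − 6Σd² / [n(n²−1)] = 1 − 6×38 / (9×80)
  = 1 − 228/720 = 1 − 0.3167 ≈ 0.683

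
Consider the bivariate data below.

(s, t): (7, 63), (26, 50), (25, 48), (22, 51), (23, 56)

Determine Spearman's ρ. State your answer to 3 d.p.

Rank s: 1, 5, 4, 2, 3
Rank t: 5, 2, 1, 3, 4
d = rank(s) − rank(t): -4, 3, 3, -1, -1; Σd² = 36
ρ = 1 − 6Σd² / [n(n²−1)] = 1 − 6×36 / (5×24) = 1 − 216/120 ≈ -0.800

-0.800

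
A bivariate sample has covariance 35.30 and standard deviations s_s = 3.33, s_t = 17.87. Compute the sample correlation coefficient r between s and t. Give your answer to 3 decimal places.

0.593

r = Cov(s,t) / (s_s · s_t) = 35.30 / (3.33 × 17.87)
  = 35.30 / 59.5071 ≈ 0.593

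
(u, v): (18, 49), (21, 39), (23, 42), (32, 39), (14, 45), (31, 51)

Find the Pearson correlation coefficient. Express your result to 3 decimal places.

n = 6, Σu = 139, Σv = 265, Σu² = 3475, Σv² = 11833, Σuv = 6126
nΣuv − ΣuΣv = 36756 − 36835 = -79
nΣu² − (Σu)² = 20850 − 19321 = 1529; nΣv² − (Σv)² = 70998 − 70225 = 773
r = -79 / √(1529 × 773) = -79 / 1087.1601 ≈ -0.073

-0.073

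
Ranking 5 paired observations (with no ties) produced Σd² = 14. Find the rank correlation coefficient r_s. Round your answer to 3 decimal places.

0.300

ρ = 1 − 6Σd² / [n(n²−1)] = 1 − 6×14 / (5×24)
  = 1 − 84/120 = 1 − 0.7000 ≈ 0.300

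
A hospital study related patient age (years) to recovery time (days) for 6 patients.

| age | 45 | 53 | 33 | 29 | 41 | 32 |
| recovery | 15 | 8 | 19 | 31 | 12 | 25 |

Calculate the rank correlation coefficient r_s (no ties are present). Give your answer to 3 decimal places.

Rank age: 5, 6, 3, 1, 4, 2
Rank recovery: 3, 1, 4, 6, 2, 5
d = rank(age) − rank(recovery): 2, 5, -1, -5, 2, -3; Σd² = 68
ρ = 1 − 6Σd² / [n(n²−1)] = 1 − 6×68 / (6×35) = 1 − 408/210 ≈ -0.943

-0.943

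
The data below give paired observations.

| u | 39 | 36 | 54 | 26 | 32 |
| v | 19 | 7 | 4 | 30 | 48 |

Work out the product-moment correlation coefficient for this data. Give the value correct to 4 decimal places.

-0.6812

n = 5, Σu = 187, Σv = 108, Σu² = 7433, Σv² = 3630, Σuv = 3525
nΣuv − ΣuΣv = 17625 − 20196 = -2571
nΣu² − (Σu)² = 37165 − 34969 = 2196; nΣv² − (Σv)² = 18150 − 11664 = 6486
r = -2571 / √(2196 × 6486) = -2571 / 3774.0238 ≈ -0.6812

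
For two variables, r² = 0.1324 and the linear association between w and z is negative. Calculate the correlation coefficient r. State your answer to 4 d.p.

|r| = √0.1324 = 0.3639
The association is negative, so r = −0.3639.

-0.3639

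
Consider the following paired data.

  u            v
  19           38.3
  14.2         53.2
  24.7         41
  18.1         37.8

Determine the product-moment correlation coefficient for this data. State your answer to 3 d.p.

n = 4, Σu = 76, Σv = 170.3, Σu² = 1500.34, Σv² = 7406.97, Σuv = 3180.02
nΣuv − ΣuΣv = 12720.08 − 12942.8 = -222.72
nΣu² − (Σu)² = 6001.36 − 5776 = 225.36; nΣv² − (Σv)² = 29627.88 − 29002.09 = 625.79
r = -222.72 / √(225.36 × 625.79) = -222.72 / 375.5370 ≈ -0.593

-0.593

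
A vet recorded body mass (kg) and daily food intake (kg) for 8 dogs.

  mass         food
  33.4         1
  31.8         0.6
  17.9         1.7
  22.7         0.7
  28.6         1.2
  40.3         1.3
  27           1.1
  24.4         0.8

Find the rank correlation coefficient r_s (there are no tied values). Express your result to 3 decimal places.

Rank mass: 7, 6, 1, 2, 5, 8, 4, 3
Rank food: 4, 1, 8, 2, 6, 7, 5, 3
d = rank(mass) − rank(food): 3, 5, -7, 0, -1, 1, -1, 0; Σd² = 86
ρ = 1 − 6Σd² / [n(n²−1)] = 1 − 6×86 / (8×63) = 1 − 516/504 ≈ -0.024

-0.024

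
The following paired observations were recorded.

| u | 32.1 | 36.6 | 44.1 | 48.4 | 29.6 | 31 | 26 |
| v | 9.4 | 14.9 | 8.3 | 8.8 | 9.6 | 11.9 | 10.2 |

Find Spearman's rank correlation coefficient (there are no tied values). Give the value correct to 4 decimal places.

-0.5000

Rank u: 4, 5, 6, 7, 2, 3, 1
Rank v: 3, 7, 1, 2, 4, 6, 5
d = rank(u) − rank(v): 1, -2, 5, 5, -2, -3, -4; Σd² = 84
ρ = 1 − 6Σd² / [n(n²−1)] = 1 − 6×84 / (7×48) = 1 − 504/336 ≈ -0.5000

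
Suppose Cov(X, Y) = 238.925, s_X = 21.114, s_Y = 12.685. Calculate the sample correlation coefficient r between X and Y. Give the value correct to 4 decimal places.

r = Cov(X,Y) / (s_X · s_Y) = 238.925 / (21.114 × 12.685)
  = 238.925 / 267.8311 ≈ 0.8921

0.8921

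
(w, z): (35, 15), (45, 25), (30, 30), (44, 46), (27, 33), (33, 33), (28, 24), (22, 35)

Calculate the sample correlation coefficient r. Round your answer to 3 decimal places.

0.083

n = 8, Σw = 264, Σz = 241, Σw² = 9172, Σz² = 7845, Σwz = 7996
nΣwz − ΣwΣz = 63968 − 63624 = 344
nΣw² − (Σw)² = 73376 − 69696 = 3680; nΣz² − (Σz)² = 62760 − 58081 = 4679
r = 344 / √(3680 × 4679) = 344 / 4149.5446 ≈ 0.083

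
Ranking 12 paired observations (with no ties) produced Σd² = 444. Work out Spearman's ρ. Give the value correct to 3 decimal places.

-0.552

ρ = 1 − 6Σd² / [n(n²−1)] = 1 − 6×444 / (12×143)
  = 1 − 2664/1716 = 1 − 1.5524 ≈ -0.552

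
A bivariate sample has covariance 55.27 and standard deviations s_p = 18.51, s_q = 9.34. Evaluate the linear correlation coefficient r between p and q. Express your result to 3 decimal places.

0.320

r = Cov(p,q) / (s_p · s_q) = 55.27 / (18.51 × 9.34)
  = 55.27 / 172.8834 ≈ 0.320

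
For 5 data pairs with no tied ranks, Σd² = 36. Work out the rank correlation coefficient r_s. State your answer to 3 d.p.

ρ = 1 − 6Σd² / [n(n²−1)] = 1 − 6×36 / (5×24)
  = 1 − 216/120 = 1 − 1.8000 ≈ -0.800

-0.800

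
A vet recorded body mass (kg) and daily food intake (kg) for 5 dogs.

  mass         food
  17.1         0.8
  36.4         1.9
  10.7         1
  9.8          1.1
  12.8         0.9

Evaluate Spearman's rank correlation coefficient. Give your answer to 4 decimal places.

Rank mass: 4, 5, 2, 1, 3
Rank food: 1, 5, 3, 4, 2
d = rank(mass) − rank(food): 3, 0, -1, -3, 1; Σd² = 20
ρ = 1 − 6Σd² / [n(n²−1)] = 1 − 6×20 / (5×24) = 1 − 120/120 ≈ 0.0000

0.0000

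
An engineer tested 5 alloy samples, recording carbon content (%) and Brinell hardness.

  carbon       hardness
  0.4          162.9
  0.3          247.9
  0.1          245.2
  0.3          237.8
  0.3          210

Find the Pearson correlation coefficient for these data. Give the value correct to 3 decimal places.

n = 5, Σx = 1.4, Σy = 1103.8, Σx² = 0.44, Σy² = 248762.7, Σxy = 298.39
nΣxy − ΣxΣy = 1491.95 − 1545.32 = -53.37
nΣx² − (Σx)² = 2.2 − 1.96 = 0.24; nΣy² − (Σy)² = 1243813.5 − 1218374.44 = 25439.06
r = -53.37 / √(0.24 × 25439.06) = -53.37 / 78.1369 ≈ -0.683

-0.683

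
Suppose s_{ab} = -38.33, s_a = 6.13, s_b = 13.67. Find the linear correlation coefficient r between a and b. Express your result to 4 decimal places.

r = Cov(a,b) / (s_a · s_b) = -38.33 / (6.13 × 13.67)
  = -38.33 / 83.7971 ≈ -0.4574

-0.4574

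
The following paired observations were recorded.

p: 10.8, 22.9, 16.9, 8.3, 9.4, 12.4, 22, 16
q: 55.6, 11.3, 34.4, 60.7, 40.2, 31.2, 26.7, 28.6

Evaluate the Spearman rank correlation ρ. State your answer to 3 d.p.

Rank p: 3, 8, 6, 1, 2, 4, 7, 5
Rank q: 7, 1, 5, 8, 6, 4, 2, 3
d = rank(p) − rank(q): -4, 7, 1, -7, -4, 0, 5, 2; Σd² = 160
ρ = 1 − 6Σd² / [n(n²−1)] = 1 − 6×160 / (8×63) = 1 − 960/504 ≈ -0.905

-0.905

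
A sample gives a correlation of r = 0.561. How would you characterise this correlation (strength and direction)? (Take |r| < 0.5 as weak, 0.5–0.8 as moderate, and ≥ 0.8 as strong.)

r = 0.561 > 0 so the relationship is positive.
|r| = 0.561, which falls in the moderate range.

moderate positive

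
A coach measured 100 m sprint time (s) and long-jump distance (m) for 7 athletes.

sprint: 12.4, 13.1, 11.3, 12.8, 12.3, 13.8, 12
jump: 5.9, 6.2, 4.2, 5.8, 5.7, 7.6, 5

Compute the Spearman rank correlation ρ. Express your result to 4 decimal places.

Rank sprint: 4, 6, 1, 5, 3, 7, 2
Rank jump: 5, 6, 1, 4, 3, 7, 2
d = rank(sprint) − rank(jump): -1, 0, 0, 1, 0, 0, 0; Σd² = 2
ρ = 1 − 6Σd² / [n(n²−1)] = 1 − 6×2 / (7×48) = 1 − 12/336 ≈ 0.9643

0.9643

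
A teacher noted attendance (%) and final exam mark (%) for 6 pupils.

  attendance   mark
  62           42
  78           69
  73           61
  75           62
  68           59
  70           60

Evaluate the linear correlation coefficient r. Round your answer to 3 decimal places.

0.937

n = 6, Σx = 426, Σy = 353, Σx² = 30406, Σy² = 21171, Σxy = 25301
nΣxy − ΣxΣy = 151806 − 150378 = 1428
nΣx² − (Σx)² = 182436 − 181476 = 960; nΣy² − (Σy)² = 127026 − 124609 = 2417
r = 1428 / √(960 × 2417) = 1428 / 1523.2597 ≈ 0.937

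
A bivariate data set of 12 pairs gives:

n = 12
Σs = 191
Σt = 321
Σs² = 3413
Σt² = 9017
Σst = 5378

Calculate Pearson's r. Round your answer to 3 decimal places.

r = (nΣst − ΣsΣt) / √[(nΣs² − (Σs)²)(nΣt² − (Σt)²)]
Numerator: 12×5378 − 191×321 = 3225
Denominator: √[(40956 − 36481)(108204 − 103041)] = √[4475 × 5163] = 4806.7063
r = 3225 / 4806.7063 ≈ 0.671

0.671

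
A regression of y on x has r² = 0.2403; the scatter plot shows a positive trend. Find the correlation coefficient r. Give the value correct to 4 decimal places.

|r| = √0.2403 = 0.4902
The association is positive, so r = 0.4902.

0.4902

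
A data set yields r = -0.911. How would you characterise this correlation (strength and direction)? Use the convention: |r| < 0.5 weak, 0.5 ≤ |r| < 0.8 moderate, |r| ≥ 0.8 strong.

strong negative

r = -0.911 < 0 so the relationship is negative.
|r| = 0.911, which falls in the strong range.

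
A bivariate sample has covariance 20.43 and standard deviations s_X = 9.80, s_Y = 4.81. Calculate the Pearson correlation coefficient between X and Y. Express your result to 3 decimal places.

0.433

r = Cov(X,Y) / (s_X · s_Y) = 20.43 / (9.80 × 4.81)
  = 20.43 / 47.1380 ≈ 0.433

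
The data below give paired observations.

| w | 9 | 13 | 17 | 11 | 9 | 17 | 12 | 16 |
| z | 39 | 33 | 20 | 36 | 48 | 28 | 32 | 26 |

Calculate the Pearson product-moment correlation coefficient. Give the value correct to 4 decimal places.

-0.9094

n = 8, Σw = 104, Σz = 262, Σw² = 1430, Σz² = 9094, Σwz = 3224
nΣwz − ΣwΣz = 25792 − 27248 = -1456
nΣw² − (Σw)² = 11440 − 10816 = 624; nΣz² − (Σz)² = 72752 − 68644 = 4108
r = -1456 / √(624 × 4108) = -1456 / 1601.0596 ≈ -0.9094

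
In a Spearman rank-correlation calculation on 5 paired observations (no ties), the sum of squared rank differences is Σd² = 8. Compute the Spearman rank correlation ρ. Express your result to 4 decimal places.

0.6000

ρ = 1 − 6Σd² / [n(n²−1)] = 1 − 6×8 / (5×24)
  = 1 − 48/120 = 1 − 0.40000 ≈ 0.6000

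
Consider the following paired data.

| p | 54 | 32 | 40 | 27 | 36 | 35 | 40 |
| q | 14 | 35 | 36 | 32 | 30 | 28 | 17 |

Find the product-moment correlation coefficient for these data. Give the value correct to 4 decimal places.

-0.7290

n = 7, Σp = 264, Σq = 192, Σp² = 10390, Σq² = 5714, Σpq = 6920
nΣpq − ΣpΣq = 48440 − 50688 = -2248
nΣp² − (Σp)² = 72730 − 69696 = 3034; nΣq² − (Σq)² = 39998 − 36864 = 3134
r = -2248 / √(3034 × 3134) = -2248 / 3083.5947 ≈ -0.7290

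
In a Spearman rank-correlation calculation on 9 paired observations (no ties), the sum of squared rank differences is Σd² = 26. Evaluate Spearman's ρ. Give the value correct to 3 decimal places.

0.783

ρ = 1 − 6Σd² / [n(n²−1)] = 1 − 6×26 / (9×80)
  = 1 − 156/720 = 1 − 0.2167 ≈ 0.783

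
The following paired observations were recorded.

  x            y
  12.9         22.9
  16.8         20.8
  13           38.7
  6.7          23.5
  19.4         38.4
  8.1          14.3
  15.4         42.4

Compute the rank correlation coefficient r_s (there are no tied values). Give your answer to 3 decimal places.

0.321

Rank x: 3, 6, 4, 1, 7, 2, 5
Rank y: 3, 2, 6, 4, 5, 1, 7
d = rank(x) − rank(y): 0, 4, -2, -3, 2, 1, -2; Σd² = 38
ρ = 1 − 6Σd² / [n(n²−1)] = 1 − 6×38 / (7×48) = 1 − 228/336 ≈ 0.321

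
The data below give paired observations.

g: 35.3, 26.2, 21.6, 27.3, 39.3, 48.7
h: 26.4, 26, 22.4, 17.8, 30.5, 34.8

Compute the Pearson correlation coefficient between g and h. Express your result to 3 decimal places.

n = 6, Σg = 198.4, Σh = 157.9, Σg² = 7060.56, Σh² = 4332.85, Σgh = 5476.31
nΣgh − ΣgΣh = 32857.86 − 31327.36 = 1530.5
nΣg² − (Σg)² = 42363.36 − 39362.56 = 3000.8; nΣh² − (Σh)² = 25997.1 − 24932.41 = 1064.69
r = 1530.5 / √(3000.8 × 1064.69) = 1530.5 / 1787.4344 ≈ 0.856

0.856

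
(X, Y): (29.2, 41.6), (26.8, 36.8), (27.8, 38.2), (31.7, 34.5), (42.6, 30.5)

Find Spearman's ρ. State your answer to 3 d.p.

Rank X: 3, 1, 2, 4, 5
Rank Y: 5, 3, 4, 2, 1
d = rank(X) − rank(Y): -2, -2, -2, 2, 4; Σd² = 32
ρ = 1 − 6Σd² / [n(n²−1)] = 1 − 6×32 / (5×24) = 1 − 192/120 ≈ -0.600

-0.600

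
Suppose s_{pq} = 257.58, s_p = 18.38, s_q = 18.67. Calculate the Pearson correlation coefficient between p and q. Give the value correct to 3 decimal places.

r = Cov(p,q) / (s_p · s_q) = 257.58 / (18.38 × 18.67)
  = 257.58 / 343.1546 ≈ 0.751

0.751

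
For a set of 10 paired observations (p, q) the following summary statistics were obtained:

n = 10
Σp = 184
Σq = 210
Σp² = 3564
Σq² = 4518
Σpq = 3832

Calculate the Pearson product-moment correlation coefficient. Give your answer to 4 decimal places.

-0.2305

r = (nΣpq − ΣpΣq) / √[(nΣp² − (Σp)²)(nΣq² − (Σq)²)]
Numerator: 10×3832 − 184×210 = -320
Denominator: √[(35640 − 33856)(45180 − 44100)] = √[1784 × 1080] = 1388.0634
r = -320 / 1388.0634 ≈ -0.2305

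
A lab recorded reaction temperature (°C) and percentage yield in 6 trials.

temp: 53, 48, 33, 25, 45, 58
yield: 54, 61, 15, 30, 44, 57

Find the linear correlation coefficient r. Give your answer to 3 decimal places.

n = 6, Σx = 262, Σy = 261, Σx² = 12216, Σy² = 12947, Σxy = 12321
nΣxy − ΣxΣy = 73926 − 68382 = 5544
nΣx² − (Σx)² = 73296 − 68644 = 4652; nΣy² − (Σy)² = 77682 − 68121 = 9561
r = 5544 / √(4652 × 9561) = 5544 / 6669.1658 ≈ 0.831

0.831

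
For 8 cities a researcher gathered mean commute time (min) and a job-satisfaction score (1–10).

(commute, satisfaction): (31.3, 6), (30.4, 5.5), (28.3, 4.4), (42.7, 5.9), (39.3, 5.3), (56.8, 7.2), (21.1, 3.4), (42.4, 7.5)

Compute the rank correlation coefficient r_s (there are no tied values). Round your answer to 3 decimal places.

0.786

Rank commute: 4, 3, 2, 7, 5, 8, 1, 6
Rank satisfaction: 6, 4, 2, 5, 3, 7, 1, 8
d = rank(commute) − rank(satisfaction): -2, -1, 0, 2, 2, 1, 0, -2; Σd² = 18
ρ = 1 − 6Σd² / [n(n²−1)] = 1 − 6×18 / (8×63) = 1 − 108/504 ≈ 0.786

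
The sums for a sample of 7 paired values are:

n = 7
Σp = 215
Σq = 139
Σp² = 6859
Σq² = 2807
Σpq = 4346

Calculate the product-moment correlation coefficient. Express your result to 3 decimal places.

r = (nΣpq − ΣpΣq) / √[(nΣp² − (Σp)²)(nΣq² − (Σq)²)]
Numerator: 7×4346 − 215×139 = 537
Denominator: √[(48013 − 46225)(19649 − 19321)] = √[1788 × 328] = 765.8094
r = 537 / 765.8094 ≈ 0.701

0.701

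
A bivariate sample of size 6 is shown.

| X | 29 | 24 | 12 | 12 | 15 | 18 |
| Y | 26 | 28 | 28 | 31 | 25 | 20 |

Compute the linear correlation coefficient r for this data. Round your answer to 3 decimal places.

-0.216

n = 6, ΣX = 110, ΣY = 158, ΣX² = 2254, ΣY² = 4230, ΣXY = 2869
nΣXY − ΣXΣY = 17214 − 17380 = -166
nΣX² − (ΣX)² = 13524 − 12100 = 1424; nΣY² − (ΣY)² = 25380 − 24964 = 416
r = -166 / √(1424 × 416) = -166 / 769.6649 ≈ -0.216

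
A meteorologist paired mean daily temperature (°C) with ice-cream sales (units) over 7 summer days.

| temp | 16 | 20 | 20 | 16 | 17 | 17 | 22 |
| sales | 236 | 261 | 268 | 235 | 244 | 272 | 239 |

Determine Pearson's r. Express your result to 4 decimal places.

n = 7, Σx = 128, Σy = 1755, Σx² = 2374, Σy² = 441507, Σxy = 32146
nΣxy − ΣxΣy = 225022 − 224640 = 382
nΣx² − (Σx)² = 16618 − 16384 = 234; nΣy² − (Σy)² = 3090549 − 3080025 = 10524
r = 382 / √(234 × 10524) = 382 / 1569.2724 ≈ 0.2434

0.2434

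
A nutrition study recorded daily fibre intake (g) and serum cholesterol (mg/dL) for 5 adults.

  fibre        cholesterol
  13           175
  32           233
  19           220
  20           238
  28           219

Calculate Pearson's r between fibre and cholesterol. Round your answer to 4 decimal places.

0.6627

n = 5, Σx = 112, Σy = 1085, Σx² = 2738, Σy² = 237919, Σxy = 24803
nΣxy − ΣxΣy = 124015 − 121520 = 2495
nΣx² − (Σx)² = 13690 − 12544 = 1146; nΣy² − (Σy)² = 1189595 − 1177225 = 12370
r = 2495 / √(1146 × 12370) = 2495 / 3765.1056 ≈ 0.6627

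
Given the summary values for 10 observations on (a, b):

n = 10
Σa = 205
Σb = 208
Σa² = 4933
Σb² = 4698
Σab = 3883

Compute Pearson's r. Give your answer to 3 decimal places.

-0.731

r = (nΣab − ΣaΣb) / √[(nΣa² − (Σa)²)(nΣb² − (Σb)²)]
Numerator: 10×3883 − 205×208 = -3810
Denominator: √[(49330 − 42025)(46980 − 43264)] = √[7305 × 3716] = 5210.1228
r = -3810 / 5210.1228 ≈ -0.731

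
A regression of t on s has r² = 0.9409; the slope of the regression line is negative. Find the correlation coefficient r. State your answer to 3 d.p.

-0.970

|r| = √0.9409 = 0.970
The association is negative, so r = −0.970.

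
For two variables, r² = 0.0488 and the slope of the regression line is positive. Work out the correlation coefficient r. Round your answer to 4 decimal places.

|r| = √0.0488 = 0.2209
The association is positive, so r = 0.2209.

0.2209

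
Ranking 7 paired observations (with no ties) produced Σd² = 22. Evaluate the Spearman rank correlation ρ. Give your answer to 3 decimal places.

0.607

ρ = 1 − 6Σd² / [n(n²−1)] = 1 − 6×22 / (7×48)
  = 1 − 132/336 = 1 − 0.3929 ≈ 0.607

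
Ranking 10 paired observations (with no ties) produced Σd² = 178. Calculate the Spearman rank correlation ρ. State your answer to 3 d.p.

-0.079

ρ = 1 − 6Σd² / [n(n²−1)] = 1 − 6×178 / (10×99)
  = 1 − 1068/990 = 1 − 1.0788 ≈ -0.079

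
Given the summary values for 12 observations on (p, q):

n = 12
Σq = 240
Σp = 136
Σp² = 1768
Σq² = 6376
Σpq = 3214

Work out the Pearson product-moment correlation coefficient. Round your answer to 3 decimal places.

r = (nΣpq − ΣpΣq) / √[(nΣp² − (Σp)²)(nΣq² − (Σq)²)]
Numerator: 12×3214 − 136×240 = 5928
Denominator: √[(21216 − 18496)(76512 − 57600)] = √[2720 × 18912] = 7172.2130
r = 5928 / 7172.2130 ≈ 0.827

0.827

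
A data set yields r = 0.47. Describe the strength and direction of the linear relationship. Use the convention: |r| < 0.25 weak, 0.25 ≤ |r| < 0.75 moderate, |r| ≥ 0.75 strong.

r = 0.47 > 0 so the relationship is positive.
|r| = 0.47, which falls in the moderate range.

moderate positive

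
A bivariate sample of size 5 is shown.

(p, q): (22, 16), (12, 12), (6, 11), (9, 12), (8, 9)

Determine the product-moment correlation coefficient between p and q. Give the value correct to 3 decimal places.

0.902

n = 5, Σp = 57, Σq = 60, Σp² = 809, Σq² = 746, Σpq = 742
nΣpq − ΣpΣq = 3710 − 3420 = 290
nΣp² − (Σp)² = 4045 − 3249 = 796; nΣq² − (Σq)² = 3730 − 3600 = 130
r = 290 / √(796 × 130) = 290 / 321.6831 ≈ 0.902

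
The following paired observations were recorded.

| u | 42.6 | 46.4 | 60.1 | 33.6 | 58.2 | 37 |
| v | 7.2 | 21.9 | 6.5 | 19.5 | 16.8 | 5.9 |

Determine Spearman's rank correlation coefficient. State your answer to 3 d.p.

Rank u: 3, 4, 6, 1, 5, 2
Rank v: 3, 6, 2, 5, 4, 1
d = rank(u) − rank(v): 0, -2, 4, -4, 1, 1; Σd² = 38
ρ = 1 − 6Σd² / [n(n²−1)] = 1 − 6×38 / (6×35) = 1 − 228/210 ≈ -0.086

-0.086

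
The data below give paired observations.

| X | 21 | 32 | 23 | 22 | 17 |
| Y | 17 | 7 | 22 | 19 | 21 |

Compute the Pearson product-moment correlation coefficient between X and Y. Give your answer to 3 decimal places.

n = 5, ΣX = 115, ΣY = 86, ΣX² = 2767, ΣY² = 1624, ΣXY = 1862
nΣXY − ΣXΣY = 9310 − 9890 = -580
nΣX² − (ΣX)² = 13835 − 13225 = 610; nΣY² − (ΣY)² = 8120 − 7396 = 724
r = -580 / √(610 × 724) = -580 / 664.5600 ≈ -0.873

-0.873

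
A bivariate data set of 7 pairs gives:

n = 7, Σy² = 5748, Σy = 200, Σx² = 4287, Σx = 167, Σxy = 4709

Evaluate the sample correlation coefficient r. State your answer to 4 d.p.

r = (nΣxy − ΣxΣy) / √[(nΣx² − (Σx)²)(nΣy² − (Σy)²)]
Numerator: 7×4709 − 167×200 = -437
Denominator: √[(30009 − 27889)(40236 − 40000)] = √[2120 × 236] = 707.3330
r = -437 / 707.3330 ≈ -0.6178

-0.6178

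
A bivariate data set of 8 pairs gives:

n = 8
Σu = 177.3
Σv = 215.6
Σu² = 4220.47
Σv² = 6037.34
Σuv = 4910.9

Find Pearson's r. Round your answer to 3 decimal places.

r = (nΣuv − ΣuΣv) / √[(nΣu² − (Σu)²)(nΣv² − (Σv)²)]
Numerator: 8×4910.9 − 177.3×215.6 = 1061.32
Denominator: √[(33763.76 − 31435.29)(48298.72 − 46483.36)] = √[2328.47 × 1815.36] = 2055.9697
r = 1061.32 / 2055.9697 ≈ 0.516

0.516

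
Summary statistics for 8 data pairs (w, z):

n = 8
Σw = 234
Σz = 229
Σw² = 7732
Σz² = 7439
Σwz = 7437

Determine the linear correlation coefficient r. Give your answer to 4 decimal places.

0.8341

r = (nΣwz − ΣwΣz) / √[(nΣw² − (Σw)²)(nΣz² − (Σz)²)]
Numerator: 8×7437 − 234×229 = 5910
Denominator: √[(61856 − 54756)(59512 − 52441)] = √[7100 × 7071] = 7085.4852
r = 5910 / 7085.4852 ≈ 0.8341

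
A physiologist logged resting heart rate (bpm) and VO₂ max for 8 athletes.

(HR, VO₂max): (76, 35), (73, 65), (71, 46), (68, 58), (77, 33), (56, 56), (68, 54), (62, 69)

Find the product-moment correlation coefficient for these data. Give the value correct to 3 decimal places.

-0.630

n = 8, Σx = 551, Σy = 416, Σx² = 38303, Σy² = 22832, Σxy = 28242
nΣxy − ΣxΣy = 225936 − 229216 = -3280
nΣx² − (Σx)² = 306424 − 303601 = 2823; nΣy² − (Σy)² = 182656 − 173056 = 9600
r = -3280 / √(2823 × 9600) = -3280 / 5205.8429 ≈ -0.630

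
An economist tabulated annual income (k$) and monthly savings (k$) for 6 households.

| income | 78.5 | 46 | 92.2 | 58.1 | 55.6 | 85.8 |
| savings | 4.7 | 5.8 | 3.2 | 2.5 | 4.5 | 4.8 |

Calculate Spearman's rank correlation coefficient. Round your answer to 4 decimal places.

Rank income: 4, 1, 6, 3, 2, 5
Rank savings: 4, 6, 2, 1, 3, 5
d = rank(income) − rank(savings): 0, -5, 4, 2, -1, 0; Σd² = 46
ρ = 1 − 6Σd² / [n(n²−1)] = 1 − 6×46 / (6×35) = 1 − 276/210 ≈ -0.3143

-0.3143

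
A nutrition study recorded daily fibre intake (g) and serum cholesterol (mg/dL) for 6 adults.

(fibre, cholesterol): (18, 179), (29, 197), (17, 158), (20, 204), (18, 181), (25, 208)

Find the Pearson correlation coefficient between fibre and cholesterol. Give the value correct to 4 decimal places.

n = 6, Σx = 127, Σy = 1127, Σx² = 2803, Σy² = 213455, Σxy = 24159
nΣxy − ΣxΣy = 144954 − 143129 = 1825
nΣx² − (Σx)² = 16818 − 16129 = 689; nΣy² − (Σy)² = 1280730 − 1270129 = 10601
r = 1825 / √(689 × 10601) = 1825 / 2702.6078 ≈ 0.6753

0.6753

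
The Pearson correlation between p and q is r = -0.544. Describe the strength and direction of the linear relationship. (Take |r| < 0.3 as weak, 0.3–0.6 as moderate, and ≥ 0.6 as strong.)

moderate negative

r = -0.544 < 0 so the relationship is negative.
|r| = 0.544, which falls in the moderate range.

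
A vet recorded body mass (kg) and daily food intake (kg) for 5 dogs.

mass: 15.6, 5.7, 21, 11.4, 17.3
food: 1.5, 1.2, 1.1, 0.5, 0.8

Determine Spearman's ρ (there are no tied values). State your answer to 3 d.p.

-0.100

Rank mass: 3, 1, 5, 2, 4
Rank food: 5, 4, 3, 1, 2
d = rank(mass) − rank(food): -2, -3, 2, 1, 2; Σd² = 22
ρ = 1 − 6Σd² / [n(n²−1)] = 1 − 6×22 / (5×24) = 1 − 132/120 ≈ -0.100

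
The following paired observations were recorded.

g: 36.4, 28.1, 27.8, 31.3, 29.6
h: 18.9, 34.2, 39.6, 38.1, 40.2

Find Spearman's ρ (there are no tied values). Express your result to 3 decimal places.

-0.500

Rank g: 5, 2, 1, 4, 3
Rank h: 1, 2, 4, 3, 5
d = rank(g) − rank(h): 4, 0, -3, 1, -2; Σd² = 30
ρ = 1 − 6Σd² / [n(n²−1)] = 1 − 6×30 / (5×24) = 1 − 180/120 ≈ -0.500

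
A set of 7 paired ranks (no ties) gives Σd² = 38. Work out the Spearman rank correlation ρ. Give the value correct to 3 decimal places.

ρ = 1 − 6Σd² / [n(n²−1)] = 1 − 6×38 / (7×48)
  = 1 − 228/336 = 1 − 0.6786 ≈ 0.321

0.321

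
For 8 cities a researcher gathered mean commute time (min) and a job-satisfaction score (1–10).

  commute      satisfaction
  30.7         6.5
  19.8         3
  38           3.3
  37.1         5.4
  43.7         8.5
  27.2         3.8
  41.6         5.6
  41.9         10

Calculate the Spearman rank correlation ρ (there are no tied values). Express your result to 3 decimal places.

Rank commute: 3, 1, 5, 4, 8, 2, 6, 7
Rank satisfaction: 6, 1, 2, 4, 7, 3, 5, 8
d = rank(commute) − rank(satisfaction): -3, 0, 3, 0, 1, -1, 1, -1; Σd² = 22
ρ = 1 − 6Σd² / [n(n²−1)] = 1 − 6×22 / (8×63) = 1 − 132/504 ≈ 0.738

0.738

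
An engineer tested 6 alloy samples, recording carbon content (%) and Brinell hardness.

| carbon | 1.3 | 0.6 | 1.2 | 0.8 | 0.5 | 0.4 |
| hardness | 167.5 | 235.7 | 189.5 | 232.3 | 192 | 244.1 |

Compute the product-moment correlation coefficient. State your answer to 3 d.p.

-0.733

n = 6, Σx = 4.8, Σy = 1261.1, Σx² = 4.54, Σy² = 269933.09, Σxy = 966.05
nΣxy − ΣxΣy = 5796.3 − 6053.28 = -256.98
nΣx² − (Σx)² = 27.24 − 23.04 = 4.2; nΣy² − (Σy)² = 1619598.54 − 1590373.21 = 29225.33
r = -256.98 / √(4.2 × 29225.33) = -256.98 / 350.3518 ≈ -0.733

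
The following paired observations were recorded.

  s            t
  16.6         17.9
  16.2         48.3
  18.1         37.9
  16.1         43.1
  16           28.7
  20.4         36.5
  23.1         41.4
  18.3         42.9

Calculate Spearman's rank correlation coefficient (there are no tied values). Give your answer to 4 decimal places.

-0.0238

Rank s: 4, 3, 5, 2, 1, 7, 8, 6
Rank t: 1, 8, 4, 7, 2, 3, 5, 6
d = rank(s) − rank(t): 3, -5, 1, -5, -1, 4, 3, 0; Σd² = 86
ρ = 1 − 6Σd² / [n(n²−1)] = 1 − 6×86 / (8×63) = 1 − 516/504 ≈ -0.0238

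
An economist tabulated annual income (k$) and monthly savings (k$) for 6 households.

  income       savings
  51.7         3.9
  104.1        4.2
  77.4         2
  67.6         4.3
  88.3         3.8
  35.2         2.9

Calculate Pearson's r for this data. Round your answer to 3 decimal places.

0.268

n = 6, Σx = 424.3, Σy = 21.1, Σx² = 33106.15, Σy² = 78.19, Σxy = 1521.95
nΣxy − ΣxΣy = 9131.7 − 8952.73 = 178.97
nΣx² − (Σx)² = 198636.9 − 180030.49 = 18606.41; nΣy² − (Σy)² = 469.14 − 445.21 = 23.93
r = 178.97 / √(18606.41 × 23.93) = 178.97 / 667.2716 ≈ 0.268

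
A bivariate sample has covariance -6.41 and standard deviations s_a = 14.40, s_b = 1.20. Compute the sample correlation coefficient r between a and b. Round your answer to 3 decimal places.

r = Cov(a,b) / (s_a · s_b) = -6.41 / (14.40 × 1.20)
  = -6.41 / 17.2800 ≈ -0.371

-0.371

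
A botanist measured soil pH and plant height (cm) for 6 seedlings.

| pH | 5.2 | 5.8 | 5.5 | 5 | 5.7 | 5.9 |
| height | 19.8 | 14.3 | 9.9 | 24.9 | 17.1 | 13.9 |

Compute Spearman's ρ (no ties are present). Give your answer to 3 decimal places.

Rank pH: 2, 5, 3, 1, 4, 6
Rank height: 5, 3, 1, 6, 4, 2
d = rank(pH) − rank(height): -3, 2, 2, -5, 0, 4; Σd² = 58
ρ = 1 − 6Σd² / [n(n²−1)] = 1 − 6×58 / (6×35) = 1 − 348/210 ≈ -0.657

-0.657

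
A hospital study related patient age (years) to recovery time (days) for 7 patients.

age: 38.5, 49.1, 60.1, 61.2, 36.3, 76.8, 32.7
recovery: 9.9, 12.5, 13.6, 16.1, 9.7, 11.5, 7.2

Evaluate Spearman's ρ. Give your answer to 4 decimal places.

Rank age: 3, 4, 5, 6, 2, 7, 1
Rank recovery: 3, 5, 6, 7, 2, 4, 1
d = rank(age) − rank(recovery): 0, -1, -1, -1, 0, 3, 0; Σd² = 12
ρ = 1 − 6Σd² / [n(n²−1)] = 1 − 6×12 / (7×48) = 1 − 72/336 ≈ 0.7857

0.7857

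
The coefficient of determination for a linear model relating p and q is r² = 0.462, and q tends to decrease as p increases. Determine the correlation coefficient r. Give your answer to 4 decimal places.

-0.6797

|r| = √0.462 = 0.6797
The association is negative, so r = −0.6797.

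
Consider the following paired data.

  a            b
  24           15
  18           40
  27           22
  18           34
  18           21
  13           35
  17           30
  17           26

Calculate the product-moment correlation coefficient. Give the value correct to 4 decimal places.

n = 8, Σa = 152, Σb = 223, Σa² = 3024, Σb² = 6707, Σab = 4071
nΣab − ΣaΣb = 32568 − 33896 = -1328
nΣa² − (Σa)² = 24192 − 23104 = 1088; nΣb² − (Σb)² = 53656 − 49729 = 3927
r = -1328 / √(1088 × 3927) = -1328 / 2067.0210 ≈ -0.6425

-0.6425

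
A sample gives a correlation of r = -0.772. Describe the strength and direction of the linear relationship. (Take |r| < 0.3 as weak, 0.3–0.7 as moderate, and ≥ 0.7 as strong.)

r = -0.772 < 0 so the relationship is negative.
|r| = 0.772, which falls in the strong range.

strong negative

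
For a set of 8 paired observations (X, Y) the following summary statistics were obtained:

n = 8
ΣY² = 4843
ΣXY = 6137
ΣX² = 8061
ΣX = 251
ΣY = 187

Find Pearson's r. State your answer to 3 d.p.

0.911

r = (nΣXY − ΣXΣY) / √[(nΣX² − (ΣX)²)(nΣY² − (ΣY)²)]
Numerator: 8×6137 − 251×187 = 2159
Denominator: √[(64488 − 63001)(38744 − 34969)] = √[1487 × 3775] = 2369.2668
r = 2159 / 2369.2668 ≈ 0.911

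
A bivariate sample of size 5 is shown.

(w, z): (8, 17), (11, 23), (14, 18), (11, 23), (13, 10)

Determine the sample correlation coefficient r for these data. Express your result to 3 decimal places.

-0.272

n = 5, Σw = 57, Σz = 91, Σw² = 671, Σz² = 1771, Σwz = 1024
nΣwz − ΣwΣz = 5120 − 5187 = -67
nΣw² − (Σw)² = 3355 − 3249 = 106; nΣz² − (Σz)² = 8855 − 8281 = 574
r = -67 / √(106 × 574) = -67 / 246.6658 ≈ -0.272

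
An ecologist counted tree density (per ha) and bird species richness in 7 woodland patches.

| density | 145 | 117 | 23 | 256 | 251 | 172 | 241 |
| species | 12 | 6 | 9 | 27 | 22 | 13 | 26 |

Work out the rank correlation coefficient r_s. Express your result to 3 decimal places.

0.929

Rank density: 3, 2, 1, 7, 6, 4, 5
Rank species: 3, 1, 2, 7, 5, 4, 6
d = rank(density) − rank(species): 0, 1, -1, 0, 1, 0, -1; Σd² = 4
ρ = 1 − 6Σd² / [n(n²−1)] = 1 − 6×4 / (7×48) = 1 − 24/336 ≈ 0.929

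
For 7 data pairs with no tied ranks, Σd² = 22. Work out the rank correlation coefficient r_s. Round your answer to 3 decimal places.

0.607

ρ = 1 − 6Σd² / [n(n²−1)] = 1 − 6×22 / (7×48)
  = 1 − 132/336 = 1 − 0.3929 ≈ 0.607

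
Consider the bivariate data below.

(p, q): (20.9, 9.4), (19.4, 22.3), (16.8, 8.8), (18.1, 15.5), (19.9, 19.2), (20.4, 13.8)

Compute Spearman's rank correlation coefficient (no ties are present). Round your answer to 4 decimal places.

0.0286

Rank p: 6, 3, 1, 2, 4, 5
Rank q: 2, 6, 1, 4, 5, 3
d = rank(p) − rank(q): 4, -3, 0, -2, -1, 2; Σd² = 34
ρ = 1 − 6Σd² / [n(n²−1)] = 1 − 6×34 / (6×35) = 1 − 204/210 ≈ 0.0286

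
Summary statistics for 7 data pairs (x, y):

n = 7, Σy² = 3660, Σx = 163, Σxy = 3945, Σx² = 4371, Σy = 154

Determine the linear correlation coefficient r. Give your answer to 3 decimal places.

0.907

r = (nΣxy − ΣxΣy) / √[(nΣx² − (Σx)²)(nΣy² − (Σy)²)]
Numerator: 7×3945 − 163×154 = 2513
Denominator: √[(30597 − 26569)(25620 − 23716)] = √[4028 × 1904] = 2769.3523
r = 2513 / 2769.3523 ≈ 0.907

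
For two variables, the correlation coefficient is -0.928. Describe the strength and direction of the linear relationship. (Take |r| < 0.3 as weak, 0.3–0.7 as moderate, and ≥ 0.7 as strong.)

r = -0.928 < 0 so the relationship is negative.
|r| = 0.928, which falls in the strong range.

strong negative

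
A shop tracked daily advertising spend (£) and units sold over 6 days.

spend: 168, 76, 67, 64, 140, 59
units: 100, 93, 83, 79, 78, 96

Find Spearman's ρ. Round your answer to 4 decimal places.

0.0857

Rank spend: 6, 4, 3, 2, 5, 1
Rank units: 6, 4, 3, 2, 1, 5
d = rank(spend) − rank(units): 0, 0, 0, 0, 4, -4; Σd² = 32
ρ = 1 − 6Σd² / [n(n²−1)] = 1 − 6×32 / (6×35) = 1 − 192/210 ≈ 0.0857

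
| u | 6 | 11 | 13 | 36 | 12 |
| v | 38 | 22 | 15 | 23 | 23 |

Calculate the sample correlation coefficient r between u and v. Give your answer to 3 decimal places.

n = 5, Σu = 78, Σv = 121, Σu² = 1766, Σv² = 3211, Σuv = 1769
nΣuv − ΣuΣv = 8845 − 9438 = -593
nΣu² − (Σu)² = 8830 − 6084 = 2746; nΣv² − (Σv)² = 16055 − 14641 = 1414
r = -593 / √(2746 × 1414) = -593 / 1970.4933 ≈ -0.301

-0.301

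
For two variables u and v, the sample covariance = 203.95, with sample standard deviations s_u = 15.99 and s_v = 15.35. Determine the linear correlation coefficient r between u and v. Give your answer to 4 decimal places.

r = Cov(u,v) / (s_u · s_v) = 203.95 / (15.99 × 15.35)
  = 203.95 / 245.4465 ≈ 0.8309

0.8309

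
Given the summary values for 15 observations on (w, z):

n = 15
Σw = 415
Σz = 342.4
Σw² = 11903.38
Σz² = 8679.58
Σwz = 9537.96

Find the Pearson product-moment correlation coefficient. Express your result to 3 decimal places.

0.108

r = (nΣwz − ΣwΣz) / √[(nΣw² − (Σw)²)(nΣz² − (Σz)²)]
Numerator: 15×9537.96 − 415×342.4 = 973.4
Denominator: √[(178550.7 − 172225)(130193.7 − 117237.76)] = √[6325.7 × 12955.94] = 9052.9216
r = 973.4 / 9052.9216 ≈ 0.108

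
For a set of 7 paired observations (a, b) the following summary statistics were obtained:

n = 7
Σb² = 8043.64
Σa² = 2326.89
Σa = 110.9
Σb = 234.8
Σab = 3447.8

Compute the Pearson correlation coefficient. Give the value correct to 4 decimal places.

r = (nΣab − ΣaΣb) / √[(nΣa² − (Σa)²)(nΣb² − (Σb)²)]
Numerator: 7×3447.8 − 110.9×234.8 = -1904.72
Denominator: √[(16288.23 − 12298.81)(56305.48 − 55131.04)] = √[3989.42 × 1174.44] = 2164.5633
r = -1904.72 / 2164.5633 ≈ -0.8800

-0.8800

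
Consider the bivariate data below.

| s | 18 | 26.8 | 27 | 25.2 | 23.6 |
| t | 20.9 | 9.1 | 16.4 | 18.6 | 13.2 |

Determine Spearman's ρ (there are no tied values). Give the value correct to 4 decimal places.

-0.5000

Rank s: 1, 4, 5, 3, 2
Rank t: 5, 1, 3, 4, 2
d = rank(s) − rank(t): -4, 3, 2, -1, 0; Σd² = 30
ρ = 1 − 6Σd² / [n(n²−1)] = 1 − 6×30 / (5×24) = 1 − 180/120 ≈ -0.5000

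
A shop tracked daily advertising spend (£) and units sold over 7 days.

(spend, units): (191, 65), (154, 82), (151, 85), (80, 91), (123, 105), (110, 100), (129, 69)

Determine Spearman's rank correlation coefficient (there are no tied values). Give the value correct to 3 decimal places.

Rank spend: 7, 6, 5, 1, 3, 2, 4
Rank units: 1, 3, 4, 5, 7, 6, 2
d = rank(spend) − rank(units): 6, 3, 1, -4, -4, -4, 2; Σd² = 98
ρ = 1 − 6Σd² / [n(n²−1)] = 1 − 6×98 / (7×48) = 1 − 588/336 ≈ -0.750

-0.750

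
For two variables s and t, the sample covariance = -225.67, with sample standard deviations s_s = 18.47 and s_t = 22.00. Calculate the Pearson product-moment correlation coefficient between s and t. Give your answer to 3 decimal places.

-0.555

r = Cov(s,t) / (s_s · s_t) = -225.67 / (18.47 × 22.00)
  = -225.67 / 406.3400 ≈ -0.555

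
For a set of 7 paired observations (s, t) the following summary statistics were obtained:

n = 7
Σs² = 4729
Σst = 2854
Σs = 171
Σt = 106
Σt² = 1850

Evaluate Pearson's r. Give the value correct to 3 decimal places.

0.720

r = (nΣst − ΣsΣt) / √[(nΣs² − (Σs)²)(nΣt² − (Σt)²)]
Numerator: 7×2854 − 171×106 = 1852
Denominator: √[(33103 − 29241)(12950 − 11236)] = √[3862 × 1714] = 2572.8327
r = 1852 / 2572.8327 ≈ 0.720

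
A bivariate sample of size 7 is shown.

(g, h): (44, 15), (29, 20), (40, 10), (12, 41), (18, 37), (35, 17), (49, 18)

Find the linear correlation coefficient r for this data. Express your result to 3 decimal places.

-0.889

n = 7, Σg = 227, Σh = 158, Σg² = 8471, Σh² = 4388, Σgh = 4275
nΣgh − ΣgΣh = 29925 − 35866 = -5941
nΣg² − (Σg)² = 59297 − 51529 = 7768; nΣh² − (Σh)² = 30716 − 24964 = 5752
r = -5941 / √(7768 × 5752) = -5941 / 6684.4249 ≈ -0.889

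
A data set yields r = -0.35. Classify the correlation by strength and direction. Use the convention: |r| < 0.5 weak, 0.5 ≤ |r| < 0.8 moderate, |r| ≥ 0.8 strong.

r = -0.35 < 0 so the relationship is negative.
|r| = 0.35, which falls in the weak range.

weak negative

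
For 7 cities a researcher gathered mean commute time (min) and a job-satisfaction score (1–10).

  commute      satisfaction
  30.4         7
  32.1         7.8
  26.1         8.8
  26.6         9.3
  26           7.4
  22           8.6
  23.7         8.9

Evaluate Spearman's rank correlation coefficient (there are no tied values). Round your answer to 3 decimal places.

Rank commute: 6, 7, 4, 5, 3, 1, 2
Rank satisfaction: 1, 3, 5, 7, 2, 4, 6
d = rank(commute) − rank(satisfaction): 5, 4, -1, -2, 1, -3, -4; Σd² = 72
ρ = 1 − 6Σd² / [n(n²−1)] = 1 − 6×72 / (7×48) = 1 − 432/336 ≈ -0.286

-0.286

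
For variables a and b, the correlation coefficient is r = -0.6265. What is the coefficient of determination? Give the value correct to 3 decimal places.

0.393

r² = (-0.6265)² = 0.393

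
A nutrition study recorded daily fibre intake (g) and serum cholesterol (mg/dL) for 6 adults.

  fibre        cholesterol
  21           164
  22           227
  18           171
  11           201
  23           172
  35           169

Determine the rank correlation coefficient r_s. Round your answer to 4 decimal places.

Rank fibre: 3, 4, 2, 1, 5, 6
Rank cholesterol: 1, 6, 3, 5, 4, 2
d = rank(fibre) − rank(cholesterol): 2, -2, -1, -4, 1, 4; Σd² = 42
ρ = 1 − 6Σd² / [n(n²−1)] = 1 − 6×42 / (6×35) = 1 − 252/210 ≈ -0.2000

-0.2000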